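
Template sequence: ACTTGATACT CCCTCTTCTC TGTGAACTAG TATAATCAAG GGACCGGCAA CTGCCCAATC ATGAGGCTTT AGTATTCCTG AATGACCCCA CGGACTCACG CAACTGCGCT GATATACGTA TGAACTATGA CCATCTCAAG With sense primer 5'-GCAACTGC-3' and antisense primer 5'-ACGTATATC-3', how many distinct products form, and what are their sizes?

Two products: 73 bp, 20 bp

The forward primer GCAACTGC matches the top strand at positions 47–54, 100–107.
The reverse primer's reverse complement is GATATACGT, matching at positions 111–119.
Each forward site pairs with the reverse site to give a product ending at position 119: sizes 73, 20 bp.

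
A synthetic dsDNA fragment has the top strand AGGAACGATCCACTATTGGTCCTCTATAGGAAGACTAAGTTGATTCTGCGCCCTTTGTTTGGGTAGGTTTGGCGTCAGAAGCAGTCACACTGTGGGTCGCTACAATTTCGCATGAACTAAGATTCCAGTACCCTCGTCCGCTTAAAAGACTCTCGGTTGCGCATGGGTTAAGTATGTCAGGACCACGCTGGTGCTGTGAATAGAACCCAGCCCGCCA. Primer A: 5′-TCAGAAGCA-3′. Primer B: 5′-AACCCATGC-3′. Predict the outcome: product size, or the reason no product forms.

Yes — a 95 bp product.

Primer A (TCAGAAGCA) matches the top strand at positions 75–83; it acts as a forward primer.
Primer B's reverse complement is GCATGGGTT, matching the top strand at positions 161–169; it acts as a reverse primer.
The 3' ends face each other across positions 75–169, giving a 95 bp product.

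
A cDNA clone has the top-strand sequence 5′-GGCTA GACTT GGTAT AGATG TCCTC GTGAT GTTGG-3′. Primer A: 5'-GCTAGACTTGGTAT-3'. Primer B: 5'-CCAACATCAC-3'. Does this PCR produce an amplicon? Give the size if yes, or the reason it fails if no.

Yes — a 34 bp product.

Primer A (GCTAGACTTGGTAT) matches the top strand at positions 2–15; it acts as a forward primer.
Primer B's reverse complement is GTGATGTTGG, matching the top strand at positions 26–35; it acts as a reverse primer.
The 3' ends face each other across positions 2–35, giving a 34 bp product.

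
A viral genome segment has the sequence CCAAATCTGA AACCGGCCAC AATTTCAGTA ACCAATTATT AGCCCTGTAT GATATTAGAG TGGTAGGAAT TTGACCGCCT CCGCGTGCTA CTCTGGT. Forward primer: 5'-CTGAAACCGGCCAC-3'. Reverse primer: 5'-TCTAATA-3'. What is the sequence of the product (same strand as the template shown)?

5'-CTGAAACCGGCCACAATTTCAGTAACCAATTATTAGCCCTGTATGATATTAGA-3'

Scanning the template, CTGAAACCGGCCAC occurs at positions 7–20; this primer anneals to the bottom strand there with its 3' end pointing downstream.
Reverse complement of the reverse primer: TATTAGA. This occurs on the top strand at positions 53–59.
The product is the template from position 7 through 59 (53 bp).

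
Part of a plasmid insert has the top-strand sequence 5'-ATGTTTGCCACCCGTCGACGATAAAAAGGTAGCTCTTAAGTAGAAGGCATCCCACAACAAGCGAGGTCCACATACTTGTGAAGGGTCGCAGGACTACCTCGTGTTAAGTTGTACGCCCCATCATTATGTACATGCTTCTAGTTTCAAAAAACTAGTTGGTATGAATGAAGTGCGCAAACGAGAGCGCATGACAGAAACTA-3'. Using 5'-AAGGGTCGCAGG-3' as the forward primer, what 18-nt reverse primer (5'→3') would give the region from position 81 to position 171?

The product's 3' end on the top strand is position 171.
The reverse primer anneals to the top strand over positions 154–171, i.e. to AGTTGGTATGAATGAAGT.
Its sequence written 5'→3' is the reverse complement: ACTTCATTCATACCAACT.

5'-ACTTCATTCATACCAACT-3'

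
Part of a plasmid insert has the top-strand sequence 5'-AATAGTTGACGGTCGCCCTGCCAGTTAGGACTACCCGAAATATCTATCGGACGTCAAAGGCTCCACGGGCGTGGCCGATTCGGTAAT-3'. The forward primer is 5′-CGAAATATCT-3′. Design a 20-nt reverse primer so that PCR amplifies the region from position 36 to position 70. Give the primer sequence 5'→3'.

5'-GCCCGTGGAGCCTTTGACGT-3'

The product's 3' end on the top strand is position 70.
The reverse primer anneals to the top strand over positions 51–70, i.e. to ACGTCAAAGGCTCCACGGGC.
Its sequence written 5'→3' is the reverse complement: GCCCGTGGAGCCTTTGACGT.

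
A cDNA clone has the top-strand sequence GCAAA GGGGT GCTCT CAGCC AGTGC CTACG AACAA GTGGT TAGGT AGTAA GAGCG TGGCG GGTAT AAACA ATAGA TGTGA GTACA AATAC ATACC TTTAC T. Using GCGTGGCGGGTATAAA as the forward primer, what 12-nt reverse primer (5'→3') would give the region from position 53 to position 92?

5'-ATGTATTTGTAC-3'

The product's 3' end on the top strand is position 92.
The reverse primer anneals to the top strand over positions 81–92, i.e. to GTACAAATACAT.
Its sequence written 5'→3' is the reverse complement: ATGTATTTGTAC.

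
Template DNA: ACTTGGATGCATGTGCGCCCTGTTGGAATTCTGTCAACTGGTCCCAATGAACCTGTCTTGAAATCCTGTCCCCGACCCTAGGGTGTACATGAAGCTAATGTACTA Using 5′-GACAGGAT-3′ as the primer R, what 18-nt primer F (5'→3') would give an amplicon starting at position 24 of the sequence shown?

5'-TGGAATTCTGTCAACTGG-3'

The reverse primer's reverse complement ATCCTGTC matches the template at positions 63–70; the product starts at position 24.
The forward primer is identical to the top strand over positions 24–41: TGGAATTCTGTCAACTGG.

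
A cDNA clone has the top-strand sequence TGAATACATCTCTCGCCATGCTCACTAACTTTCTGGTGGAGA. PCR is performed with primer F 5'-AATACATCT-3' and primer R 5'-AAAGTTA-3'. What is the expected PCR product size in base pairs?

Forward primer AATACATCT is found on the top strand at positions 3–11.
The reverse primer's reverse complement is TAACTTT, which matches the template at positions 26–32.
Amplicon spans positions 3–32: 30 bp.

30 bp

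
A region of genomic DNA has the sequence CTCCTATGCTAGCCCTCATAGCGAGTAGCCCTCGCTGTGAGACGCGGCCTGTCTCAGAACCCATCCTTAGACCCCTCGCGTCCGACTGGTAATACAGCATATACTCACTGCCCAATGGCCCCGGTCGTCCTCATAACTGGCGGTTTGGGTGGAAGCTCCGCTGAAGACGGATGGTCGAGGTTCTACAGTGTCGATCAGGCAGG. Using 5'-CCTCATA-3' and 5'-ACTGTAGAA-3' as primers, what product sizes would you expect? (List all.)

The forward primer CCTCATA matches the top strand at positions 14–20, 129–135.
The reverse primer's reverse complement is TTCTACAGT, matching at positions 181–189.
Each forward site pairs with the reverse site to give a product ending at position 189: sizes 176, 61 bp.

176 bp, 61 bp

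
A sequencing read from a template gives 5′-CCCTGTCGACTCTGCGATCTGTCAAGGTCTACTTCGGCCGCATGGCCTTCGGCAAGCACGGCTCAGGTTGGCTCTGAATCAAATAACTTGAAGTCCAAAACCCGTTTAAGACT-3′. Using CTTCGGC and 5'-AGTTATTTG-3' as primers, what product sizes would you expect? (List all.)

57 bp, 42 bp

The forward primer CTTCGGC matches the top strand at positions 32–38, 47–53.
The reverse primer's reverse complement is CAAATAACT, matching at positions 80–88.
Each forward site pairs with the reverse site to give a product ending at position 88: sizes 57, 42 bp.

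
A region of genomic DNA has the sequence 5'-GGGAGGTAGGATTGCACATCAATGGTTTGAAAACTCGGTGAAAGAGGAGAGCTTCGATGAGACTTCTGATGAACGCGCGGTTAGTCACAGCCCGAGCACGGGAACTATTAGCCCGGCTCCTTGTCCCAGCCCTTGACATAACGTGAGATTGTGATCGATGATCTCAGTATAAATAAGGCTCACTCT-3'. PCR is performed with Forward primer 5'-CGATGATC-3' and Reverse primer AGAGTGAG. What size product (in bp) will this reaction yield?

Forward primer CGATGATC is found on the top strand at positions 156–163.
Taking the reverse complement of AGAGTGAG gives CTCACTCT, found at positions 179–186 on the template; the primer anneals here to the top strand with its 3' end pointing upstream.
Amplicon spans positions 156–186: 31 bp.

31 bp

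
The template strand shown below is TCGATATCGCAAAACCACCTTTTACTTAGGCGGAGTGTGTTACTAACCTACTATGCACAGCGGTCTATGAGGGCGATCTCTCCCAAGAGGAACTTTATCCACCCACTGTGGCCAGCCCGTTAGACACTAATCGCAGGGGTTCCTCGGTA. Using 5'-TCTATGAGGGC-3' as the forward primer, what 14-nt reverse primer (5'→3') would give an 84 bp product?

The forward primer binds at positions 64–74, so an 84 bp product ends at position 64 + 84 − 1 = 147.
The reverse primer anneals to the top strand over positions 134–147, i.e. to CAGGGGTTCCTCGG.
Its sequence written 5'→3' is the reverse complement: CCGAGGAACCCCTG.

5'-CCGAGGAACCCCTG-3'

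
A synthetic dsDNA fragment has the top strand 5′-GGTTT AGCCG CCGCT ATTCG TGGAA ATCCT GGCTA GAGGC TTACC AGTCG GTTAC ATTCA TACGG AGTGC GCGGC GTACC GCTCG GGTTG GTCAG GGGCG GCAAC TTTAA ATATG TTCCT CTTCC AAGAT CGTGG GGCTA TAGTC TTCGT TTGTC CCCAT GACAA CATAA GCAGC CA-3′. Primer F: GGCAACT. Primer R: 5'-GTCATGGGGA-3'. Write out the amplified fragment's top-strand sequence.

Forward primer GGCAACT is found on the top strand at positions 100–106.
Taking the reverse complement of GTCATGGGGA gives TCCCCATGAC, found at positions 154–163 on the template; the primer anneals here to the top strand with its 3' end pointing upstream.
The product is the template from position 100 through 163 (64 bp).

5'-GGCAACTTTAAATATGTTCCTCTTCCAAGATCGTGGGGCTATAGTCTTCGTTTGTCCCCATGAC-3'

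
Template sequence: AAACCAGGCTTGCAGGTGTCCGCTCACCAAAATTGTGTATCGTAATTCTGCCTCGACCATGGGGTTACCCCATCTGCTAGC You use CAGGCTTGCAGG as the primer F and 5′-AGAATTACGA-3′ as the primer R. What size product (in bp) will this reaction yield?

Forward primer CAGGCTTGCAGG is found on the top strand at positions 5–16.
The reverse primer's reverse complement is TCGTAATTCT, which matches the template at positions 40–49.
Amplicon spans positions 5–49: 45 bp.

45 bp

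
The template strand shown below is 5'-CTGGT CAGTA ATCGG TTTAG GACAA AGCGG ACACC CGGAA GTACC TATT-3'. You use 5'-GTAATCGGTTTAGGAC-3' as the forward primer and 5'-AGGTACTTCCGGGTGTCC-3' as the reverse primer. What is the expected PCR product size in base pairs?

The forward primer matches the template at positions 8–23.
Taking the reverse complement of AGGTACTTCCGGGTGTCC gives GGACACCCGGAAGTACCT, found at positions 29–46 on the template; the primer anneals here to the top strand with its 3' end pointing upstream.
Product length = (reverse-primer end) − (forward-primer start) + 1 = 46 − 8 + 1 = 39 bp.

39 bp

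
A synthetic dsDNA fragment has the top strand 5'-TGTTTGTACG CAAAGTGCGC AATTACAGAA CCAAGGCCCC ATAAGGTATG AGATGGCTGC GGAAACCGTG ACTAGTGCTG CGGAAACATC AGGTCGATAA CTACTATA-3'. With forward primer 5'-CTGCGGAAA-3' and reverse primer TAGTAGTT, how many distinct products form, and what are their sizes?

Two products: 50 bp, 29 bp

The forward primer CTGCGGAAA matches the top strand at positions 57–65, 78–86.
The reverse primer's reverse complement is AACTACTA, matching at positions 99–106.
Each forward site pairs with the reverse site to give a product ending at position 106: sizes 50, 29 bp.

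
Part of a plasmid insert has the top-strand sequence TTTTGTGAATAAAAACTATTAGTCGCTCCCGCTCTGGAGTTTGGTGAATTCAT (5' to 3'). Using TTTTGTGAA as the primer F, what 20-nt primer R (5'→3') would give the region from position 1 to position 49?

5'-ATTCACCAAACTCCAGAGCG-3'

The product's 3' end on the top strand is position 49.
The reverse primer anneals to the top strand over positions 30–49, i.e. to CGCTCTGGAGTTTGGTGAAT.
Its sequence written 5'→3' is the reverse complement: ATTCACCAAACTCCAGAGCG.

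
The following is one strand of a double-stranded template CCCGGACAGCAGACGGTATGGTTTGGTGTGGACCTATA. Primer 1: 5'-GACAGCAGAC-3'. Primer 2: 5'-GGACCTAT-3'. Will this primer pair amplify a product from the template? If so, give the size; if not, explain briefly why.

No product — both primers anneal to the same strand and extend in the same direction.

Primer 1 (GACAGCAGAC) matches the top strand at positions 5–14 (3' end points downstream).
Primer 2 (GGACCTAT) also matches the top strand directly, at positions 30–37 — its reverse complement ATAGGTCC is not present.
Both primers anneal to the bottom strand with 3' ends pointing the same way, so neither can prime synthesis back toward the other.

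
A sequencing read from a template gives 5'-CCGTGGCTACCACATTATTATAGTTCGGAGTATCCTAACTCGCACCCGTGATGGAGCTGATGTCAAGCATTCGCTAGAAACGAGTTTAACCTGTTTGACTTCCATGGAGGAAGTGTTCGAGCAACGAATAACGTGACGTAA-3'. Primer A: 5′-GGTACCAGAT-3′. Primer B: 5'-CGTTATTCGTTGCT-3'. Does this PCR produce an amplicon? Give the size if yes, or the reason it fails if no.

Primer A (GGTACCAGAT) does not match the top strand, and its reverse complement ATCTGGTACC does not match either.
With no annealing site for primer A, no amplification occurs.

No product — primer A has no binding site in the template.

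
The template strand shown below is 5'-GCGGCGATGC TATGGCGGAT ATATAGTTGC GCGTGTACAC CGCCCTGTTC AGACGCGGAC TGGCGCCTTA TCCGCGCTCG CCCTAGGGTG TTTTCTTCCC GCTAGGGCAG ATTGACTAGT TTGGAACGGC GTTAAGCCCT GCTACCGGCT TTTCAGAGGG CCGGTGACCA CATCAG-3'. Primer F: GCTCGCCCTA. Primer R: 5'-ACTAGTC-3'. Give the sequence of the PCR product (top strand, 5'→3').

Scanning the template, GCTCGCCCTA occurs at positions 76–85; this primer anneals to the bottom strand there with its 3' end pointing downstream.
Taking the reverse complement of ACTAGTC gives GACTAGT, found at positions 114–120 on the template; the primer anneals here to the top strand with its 3' end pointing upstream.
The product is the template from position 76 through 120 (45 bp).

5'-GCTCGCCCTAGGGTGTTTTCTTCCCGCTAGGGCAGATTGACTAGT-3'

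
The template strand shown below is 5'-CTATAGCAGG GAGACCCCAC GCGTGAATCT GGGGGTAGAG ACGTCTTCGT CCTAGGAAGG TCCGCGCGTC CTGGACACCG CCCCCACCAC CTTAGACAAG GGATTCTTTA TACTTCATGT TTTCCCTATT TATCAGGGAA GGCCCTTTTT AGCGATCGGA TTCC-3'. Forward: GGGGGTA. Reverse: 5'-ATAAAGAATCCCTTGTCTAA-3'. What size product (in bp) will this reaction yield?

81 bp

Forward primer GGGGGTA is found on the top strand at positions 31–37.
The reverse primer's reverse complement is TTAGACAAGGGATTCTTTAT, which matches the template at positions 92–111.
The product runs from position 31 to position 111, so its length is 111 − 31 + 1 = 81 bp.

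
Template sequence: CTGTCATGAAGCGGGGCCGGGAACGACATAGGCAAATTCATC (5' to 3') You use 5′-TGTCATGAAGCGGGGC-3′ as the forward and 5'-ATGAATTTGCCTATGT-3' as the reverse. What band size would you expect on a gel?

Forward primer TGTCATGAAGCGGGGC is found on the top strand at positions 2–17.
Taking the reverse complement of ATGAATTTGCCTATGT gives ACATAGGCAAATTCAT, found at positions 26–41 on the template; the primer anneals here to the top strand with its 3' end pointing upstream.
Amplicon spans positions 2–41: 40 bp.

40 bp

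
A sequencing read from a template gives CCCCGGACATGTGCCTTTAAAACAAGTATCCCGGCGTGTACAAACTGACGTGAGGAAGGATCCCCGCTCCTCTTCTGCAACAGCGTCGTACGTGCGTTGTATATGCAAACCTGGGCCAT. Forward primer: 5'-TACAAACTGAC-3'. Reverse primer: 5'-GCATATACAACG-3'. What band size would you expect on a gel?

Forward primer TACAAACTGAC is found on the top strand at positions 39–49.
The reverse primer's reverse complement is CGTTGTATATGC, which matches the template at positions 95–106.
Amplicon spans positions 39–106: 68 bp.

68 bp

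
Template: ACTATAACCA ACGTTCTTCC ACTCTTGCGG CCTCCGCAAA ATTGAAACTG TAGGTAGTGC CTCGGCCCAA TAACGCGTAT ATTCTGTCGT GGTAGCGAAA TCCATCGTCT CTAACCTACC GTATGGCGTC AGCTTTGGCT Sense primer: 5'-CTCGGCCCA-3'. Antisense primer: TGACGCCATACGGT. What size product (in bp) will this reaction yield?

The forward primer matches the template at positions 61–69.
Reverse complement of the reverse primer: ACCGTATGGCGTCA. This occurs on the top strand at positions 118–131.
Amplicon spans positions 61–131: 71 bp.

71 bp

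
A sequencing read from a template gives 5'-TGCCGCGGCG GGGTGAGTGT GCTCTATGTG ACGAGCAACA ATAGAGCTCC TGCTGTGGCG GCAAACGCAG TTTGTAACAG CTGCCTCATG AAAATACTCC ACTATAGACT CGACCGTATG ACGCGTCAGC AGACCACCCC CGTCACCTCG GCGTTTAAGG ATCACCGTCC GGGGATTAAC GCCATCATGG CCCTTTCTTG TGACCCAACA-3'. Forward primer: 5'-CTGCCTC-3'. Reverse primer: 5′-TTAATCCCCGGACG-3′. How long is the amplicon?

99 bp

Scanning the template, CTGCCTC occurs at positions 81–87; this primer anneals to the bottom strand there with its 3' end pointing downstream.
The reverse primer's reverse complement is CGTCCGGGGATTAA, which matches the template at positions 166–179.
Product length = (reverse-primer end) − (forward-primer start) + 1 = 179 − 81 + 1 = 99 bp.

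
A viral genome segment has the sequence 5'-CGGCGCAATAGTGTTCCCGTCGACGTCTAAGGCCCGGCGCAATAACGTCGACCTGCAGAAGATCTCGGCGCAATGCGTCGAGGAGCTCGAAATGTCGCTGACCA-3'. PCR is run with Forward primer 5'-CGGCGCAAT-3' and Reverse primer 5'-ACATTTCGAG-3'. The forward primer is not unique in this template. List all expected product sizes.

95 bp, 61 bp, 30 bp

The forward primer CGGCGCAAT matches the top strand at positions 1–9, 35–43, 66–74.
The reverse primer's reverse complement is CTCGAAATGT, matching at positions 86–95.
Each forward site pairs with the reverse site to give a product ending at position 95: sizes 95, 61, 30 bp.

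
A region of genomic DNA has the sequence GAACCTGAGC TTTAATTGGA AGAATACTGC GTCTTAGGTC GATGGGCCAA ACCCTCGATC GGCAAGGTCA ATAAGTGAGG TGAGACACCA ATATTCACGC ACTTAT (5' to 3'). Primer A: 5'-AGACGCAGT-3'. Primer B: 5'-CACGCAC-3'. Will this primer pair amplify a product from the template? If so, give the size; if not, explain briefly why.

No product — the primers' 3' ends point away from each other.

Primer A (AGACGCAGT) has reverse complement ACTGCGTCT, which matches the top strand at positions 26–34; primer A anneals to the top strand there with its 3' end pointing upstream toward position 26.
Primer B (CACGCAC) matches the top strand directly at positions 96–102; it anneals to the bottom strand with its 3' end pointing downstream toward position 102.
The 3' ends diverge (primer A extends toward position 1, primer B toward position 106), so the primers never converge on a shared product.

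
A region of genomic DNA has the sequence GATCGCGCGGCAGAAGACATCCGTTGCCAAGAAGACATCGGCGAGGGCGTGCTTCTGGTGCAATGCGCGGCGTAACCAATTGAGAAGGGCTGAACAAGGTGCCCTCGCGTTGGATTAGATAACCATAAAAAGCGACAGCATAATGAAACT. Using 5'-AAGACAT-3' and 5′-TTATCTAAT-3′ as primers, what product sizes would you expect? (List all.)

The forward primer AAGACAT matches the top strand at positions 14–20, 32–38.
The reverse primer's reverse complement is ATTAGATAA, matching at positions 114–122.
Each forward site pairs with the reverse site to give a product ending at position 122: sizes 109, 91 bp.

109 bp, 91 bp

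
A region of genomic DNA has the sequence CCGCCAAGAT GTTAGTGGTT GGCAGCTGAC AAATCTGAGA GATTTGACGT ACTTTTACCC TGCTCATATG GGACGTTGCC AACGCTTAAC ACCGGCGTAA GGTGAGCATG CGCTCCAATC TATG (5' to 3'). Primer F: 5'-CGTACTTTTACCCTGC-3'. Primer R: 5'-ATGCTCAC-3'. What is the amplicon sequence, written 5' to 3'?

5'-CGTACTTTTACCCTGCTCATATGGGACGTTGCCAACGCTTAACACCGGCGTAAGGTGAGCAT-3'

Scanning the template, CGTACTTTTACCCTGC occurs at positions 48–63; this primer anneals to the bottom strand there with its 3' end pointing downstream.
Reverse complement of the reverse primer: GTGAGCAT. This occurs on the top strand at positions 102–109.
The product is the template from position 48 through 109 (62 bp).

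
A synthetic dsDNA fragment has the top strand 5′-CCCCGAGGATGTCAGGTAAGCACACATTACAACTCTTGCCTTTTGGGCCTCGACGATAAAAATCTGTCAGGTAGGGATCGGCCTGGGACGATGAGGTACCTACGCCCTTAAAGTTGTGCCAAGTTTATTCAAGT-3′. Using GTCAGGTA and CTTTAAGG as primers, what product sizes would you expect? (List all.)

103 bp, 48 bp

The forward primer GTCAGGTA matches the top strand at positions 11–18, 66–73.
The reverse primer's reverse complement is CCTTAAAG, matching at positions 106–113.
Each forward site pairs with the reverse site to give a product ending at position 113: sizes 103, 48 bp.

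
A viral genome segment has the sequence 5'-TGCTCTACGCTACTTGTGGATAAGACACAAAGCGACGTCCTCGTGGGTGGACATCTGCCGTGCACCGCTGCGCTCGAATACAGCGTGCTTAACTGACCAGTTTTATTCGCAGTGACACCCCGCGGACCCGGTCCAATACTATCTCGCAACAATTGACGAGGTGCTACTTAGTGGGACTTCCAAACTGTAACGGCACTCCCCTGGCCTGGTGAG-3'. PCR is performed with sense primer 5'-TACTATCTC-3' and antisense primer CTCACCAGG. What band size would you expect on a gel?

The forward primer matches the template at positions 137–145.
Taking the reverse complement of CTCACCAGG gives CCTGGTGAG, found at positions 205–213 on the template; the primer anneals here to the top strand with its 3' end pointing upstream.
Amplicon spans positions 137–213: 77 bp.

77 bp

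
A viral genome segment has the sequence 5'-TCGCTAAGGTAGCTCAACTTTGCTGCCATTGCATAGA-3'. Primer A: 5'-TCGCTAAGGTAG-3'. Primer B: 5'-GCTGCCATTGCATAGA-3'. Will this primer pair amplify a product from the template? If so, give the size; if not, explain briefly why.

No product — both primers anneal to the same strand and extend in the same direction.

Primer A (TCGCTAAGGTAG) matches the top strand at positions 1–12 (3' end points downstream).
Primer B (GCTGCCATTGCATAGA) also matches the top strand directly, at positions 22–37 — its reverse complement TCTATGCAATGGCAGC is not present.
Both primers anneal to the bottom strand with 3' ends pointing the same way, so neither can prime synthesis back toward the other.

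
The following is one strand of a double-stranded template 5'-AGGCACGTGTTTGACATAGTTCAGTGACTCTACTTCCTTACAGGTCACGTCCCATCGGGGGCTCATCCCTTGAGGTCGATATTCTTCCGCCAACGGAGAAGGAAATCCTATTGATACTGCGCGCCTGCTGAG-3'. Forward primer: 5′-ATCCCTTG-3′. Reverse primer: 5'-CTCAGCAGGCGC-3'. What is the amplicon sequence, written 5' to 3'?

5'-ATCCCTTGAGGTCGATATTCTTCCGCCAACGGAGAAGGAAATCCTATTGATACTGCGCGCCTGCTGAG-3'

The forward primer matches the template at positions 65–72.
Taking the reverse complement of CTCAGCAGGCGC gives GCGCCTGCTGAG, found at positions 121–132 on the template; the primer anneals here to the top strand with its 3' end pointing upstream.
The product is the template from position 65 through 132 (68 bp).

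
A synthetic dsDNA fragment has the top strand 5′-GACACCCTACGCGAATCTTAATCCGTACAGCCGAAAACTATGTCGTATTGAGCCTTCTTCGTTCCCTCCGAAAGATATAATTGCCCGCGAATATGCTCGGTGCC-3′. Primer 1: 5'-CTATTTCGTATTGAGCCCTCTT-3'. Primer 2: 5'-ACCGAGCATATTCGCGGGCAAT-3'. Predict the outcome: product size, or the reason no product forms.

No product — primer 1 has no binding site in the template.

Primer 1 (CTATTTCGTATTGAGCCCTCTT) does not match the top strand, and its reverse complement AAGAGGGCTCAATACGAAATAG does not match either.
With no annealing site for primer 1, no amplification occurs.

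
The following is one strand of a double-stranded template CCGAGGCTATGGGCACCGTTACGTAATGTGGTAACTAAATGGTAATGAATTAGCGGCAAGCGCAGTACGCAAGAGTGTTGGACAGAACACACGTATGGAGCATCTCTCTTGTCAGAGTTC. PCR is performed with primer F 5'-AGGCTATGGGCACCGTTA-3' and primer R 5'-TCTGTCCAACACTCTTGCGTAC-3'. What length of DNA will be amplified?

Forward primer AGGCTATGGGCACCGTTA is found on the top strand at positions 4–21.
The reverse primer's reverse complement is GTACGCAAGAGTGTTGGACAGA, which matches the template at positions 65–86.
The product runs from position 4 to position 86, so its length is 86 − 4 + 1 = 83 bp.

83 bp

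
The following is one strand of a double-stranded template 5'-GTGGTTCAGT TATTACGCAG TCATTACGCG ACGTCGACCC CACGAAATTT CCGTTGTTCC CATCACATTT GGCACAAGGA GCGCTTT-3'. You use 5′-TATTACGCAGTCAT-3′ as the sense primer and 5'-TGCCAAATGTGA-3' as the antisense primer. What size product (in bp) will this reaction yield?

64 bp

The forward primer matches the template at positions 11–24.
Taking the reverse complement of TGCCAAATGTGA gives TCACATTTGGCA, found at positions 63–74 on the template; the primer anneals here to the top strand with its 3' end pointing upstream.
The product runs from position 11 to position 74, so its length is 74 − 11 + 1 = 64 bp.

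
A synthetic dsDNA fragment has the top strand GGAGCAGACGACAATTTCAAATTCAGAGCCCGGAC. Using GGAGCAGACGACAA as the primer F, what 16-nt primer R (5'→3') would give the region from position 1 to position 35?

The product's 3' end on the top strand is position 35.
The reverse primer anneals to the top strand over positions 20–35, i.e. to AATTCAGAGCCCGGAC.
Its sequence written 5'→3' is the reverse complement: GTCCGGGCTCTGAATT.

5'-GTCCGGGCTCTGAATT-3'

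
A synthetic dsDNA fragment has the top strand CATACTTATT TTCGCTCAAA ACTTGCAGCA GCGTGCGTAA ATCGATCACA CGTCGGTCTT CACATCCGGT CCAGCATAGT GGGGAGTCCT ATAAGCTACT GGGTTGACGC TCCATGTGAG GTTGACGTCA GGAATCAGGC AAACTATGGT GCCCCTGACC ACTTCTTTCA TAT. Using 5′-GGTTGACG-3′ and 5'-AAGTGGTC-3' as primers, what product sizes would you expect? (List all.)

The forward primer GGTTGACG matches the top strand at positions 102–109, 120–127.
The reverse primer's reverse complement is GACCACTT, matching at positions 157–164.
Each forward site pairs with the reverse site to give a product ending at position 164: sizes 63, 45 bp.

63 bp, 45 bp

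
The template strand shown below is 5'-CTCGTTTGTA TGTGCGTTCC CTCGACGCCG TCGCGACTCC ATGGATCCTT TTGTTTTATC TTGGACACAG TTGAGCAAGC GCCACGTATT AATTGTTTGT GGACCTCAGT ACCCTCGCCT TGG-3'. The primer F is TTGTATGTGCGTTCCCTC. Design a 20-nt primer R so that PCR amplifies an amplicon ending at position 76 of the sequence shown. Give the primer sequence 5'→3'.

The forward primer binds at positions 6–23; the product's 3' end on the top strand is position 76.
The reverse primer anneals to the top strand over positions 57–76, i.e. to TATCTTGGACACAGTTGAGC.
Its sequence written 5'→3' is the reverse complement: GCTCAACTGTGTCCAAGATA.

5'-GCTCAACTGTGTCCAAGATA-3'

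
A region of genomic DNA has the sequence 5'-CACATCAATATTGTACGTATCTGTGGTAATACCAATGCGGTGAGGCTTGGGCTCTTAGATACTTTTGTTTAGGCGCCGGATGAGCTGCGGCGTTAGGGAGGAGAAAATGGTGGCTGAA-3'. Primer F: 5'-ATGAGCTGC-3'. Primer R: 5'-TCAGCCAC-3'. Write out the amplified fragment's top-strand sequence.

Scanning the template, ATGAGCTGC occurs at positions 80–88; this primer anneals to the bottom strand there with its 3' end pointing downstream.
Reverse complement of the reverse primer: GTGGCTGA. This occurs on the top strand at positions 110–117.
The product is the template from position 80 through 117 (38 bp).

5'-ATGAGCTGCGGCGTTAGGGAGGAGAAAATGGTGGCTGA-3'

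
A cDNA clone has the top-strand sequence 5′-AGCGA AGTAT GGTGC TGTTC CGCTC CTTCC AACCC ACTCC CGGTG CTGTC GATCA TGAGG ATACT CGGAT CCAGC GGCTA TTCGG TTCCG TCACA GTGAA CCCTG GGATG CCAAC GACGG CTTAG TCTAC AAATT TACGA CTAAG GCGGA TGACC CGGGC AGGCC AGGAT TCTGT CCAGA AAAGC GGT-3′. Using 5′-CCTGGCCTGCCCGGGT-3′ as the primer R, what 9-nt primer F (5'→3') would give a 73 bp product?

5'-GTGAACCCT-3'

The reverse primer's reverse complement ACCCGGGCAGGCCAGG matches the template at positions 153–168, so the product ends at position 168.
A 73 bp product then starts at position 168 − 73 + 1 = 96.
The forward primer is identical to the top strand there: GTGAACCCT.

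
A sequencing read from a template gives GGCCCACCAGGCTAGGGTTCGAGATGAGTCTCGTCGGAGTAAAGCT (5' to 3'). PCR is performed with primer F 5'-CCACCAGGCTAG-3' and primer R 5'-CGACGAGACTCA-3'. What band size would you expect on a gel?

Scanning the template, CCACCAGGCTAG occurs at positions 4–15; this primer anneals to the bottom strand there with its 3' end pointing downstream.
Taking the reverse complement of CGACGAGACTCA gives TGAGTCTCGTCG, found at positions 25–36 on the template; the primer anneals here to the top strand with its 3' end pointing upstream.
The product runs from position 4 to position 36, so its length is 36 − 4 + 1 = 33 bp.

33 bp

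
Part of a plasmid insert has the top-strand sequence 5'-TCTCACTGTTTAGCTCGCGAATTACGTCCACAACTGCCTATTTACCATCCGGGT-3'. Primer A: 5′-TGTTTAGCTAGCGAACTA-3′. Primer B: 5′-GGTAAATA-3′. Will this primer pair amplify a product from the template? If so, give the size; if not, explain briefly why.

Primer A (TGTTTAGCTAGCGAACTA) does not match the top strand, and its reverse complement TAGTTCGCTAGCTAAACA does not match either.
With no annealing site for primer A, no amplification occurs.

No product — primer A has no binding site in the template.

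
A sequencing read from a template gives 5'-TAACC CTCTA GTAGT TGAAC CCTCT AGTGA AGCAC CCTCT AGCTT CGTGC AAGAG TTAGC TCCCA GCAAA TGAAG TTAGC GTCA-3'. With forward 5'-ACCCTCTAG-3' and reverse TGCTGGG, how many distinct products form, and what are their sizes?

Three products: 66 bp, 50 bp, 35 bp

The forward primer ACCCTCTAG matches the top strand at positions 3–11, 19–27, 34–42.
The reverse primer's reverse complement is CCCAGCA, matching at positions 62–68.
Each forward site pairs with the reverse site to give a product ending at position 68: sizes 66, 50, 35 bp.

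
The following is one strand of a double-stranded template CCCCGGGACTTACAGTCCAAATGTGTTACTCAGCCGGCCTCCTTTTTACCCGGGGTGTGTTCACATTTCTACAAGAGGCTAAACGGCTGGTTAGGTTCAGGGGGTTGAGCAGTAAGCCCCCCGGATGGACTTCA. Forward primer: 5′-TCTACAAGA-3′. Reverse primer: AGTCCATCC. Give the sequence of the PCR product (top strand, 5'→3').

Scanning the template, TCTACAAGA occurs at positions 68–76; this primer anneals to the bottom strand there with its 3' end pointing downstream.
The reverse primer's reverse complement is GGATGGACT, which matches the template at positions 123–131.
The product is the template from position 68 through 131 (64 bp).

5'-TCTACAAGAGGCTAAACGGCTGGTTAGGTTCAGGGGGTTGAGCAGTAAGCCCCCCGGATGGACT-3'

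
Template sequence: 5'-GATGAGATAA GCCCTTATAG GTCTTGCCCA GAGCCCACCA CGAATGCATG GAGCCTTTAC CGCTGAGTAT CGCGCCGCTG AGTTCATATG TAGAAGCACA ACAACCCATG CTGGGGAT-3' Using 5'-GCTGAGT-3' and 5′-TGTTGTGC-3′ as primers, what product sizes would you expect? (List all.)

The forward primer GCTGAGT matches the top strand at positions 62–68, 77–83.
The reverse primer's reverse complement is GCACAACA, matching at positions 96–103.
Each forward site pairs with the reverse site to give a product ending at position 103: sizes 42, 27 bp.

42 bp, 27 bp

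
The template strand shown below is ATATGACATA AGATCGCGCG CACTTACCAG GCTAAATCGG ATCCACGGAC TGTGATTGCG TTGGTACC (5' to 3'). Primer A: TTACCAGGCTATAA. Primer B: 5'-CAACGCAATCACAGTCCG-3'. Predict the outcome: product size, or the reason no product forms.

Primer A (TTACCAGGCTATAA) does not match the top strand, and its reverse complement TTATAGCCTGGTAA does not match either.
With no annealing site for primer A, no amplification occurs.

No product — primer A has no binding site in the template.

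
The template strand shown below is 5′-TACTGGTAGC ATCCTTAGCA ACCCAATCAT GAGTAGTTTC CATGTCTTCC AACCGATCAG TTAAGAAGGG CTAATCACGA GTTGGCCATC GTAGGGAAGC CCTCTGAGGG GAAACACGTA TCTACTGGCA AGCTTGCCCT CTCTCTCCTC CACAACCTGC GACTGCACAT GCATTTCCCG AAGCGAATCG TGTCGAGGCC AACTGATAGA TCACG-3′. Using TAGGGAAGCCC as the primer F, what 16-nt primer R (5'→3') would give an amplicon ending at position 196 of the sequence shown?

The forward primer binds at positions 92–102; the product's 3' end on the top strand is position 196.
The reverse primer anneals to the top strand over positions 181–196, i.e. to AAGCGAATCGTGTCGA.
Its sequence written 5'→3' is the reverse complement: TCGACACGATTCGCTT.

5'-TCGACACGATTCGCTT-3'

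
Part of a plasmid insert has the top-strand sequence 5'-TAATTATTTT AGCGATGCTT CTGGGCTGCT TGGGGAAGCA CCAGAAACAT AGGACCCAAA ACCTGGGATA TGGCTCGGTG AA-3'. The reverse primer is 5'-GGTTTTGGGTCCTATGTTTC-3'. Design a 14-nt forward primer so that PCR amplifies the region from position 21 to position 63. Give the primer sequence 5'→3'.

The reverse primer's reverse complement GAAACATAGGACCCAAAACC matches the template at positions 44–63; the product starts at position 21.
The forward primer is identical to the top strand over positions 21–34: CTGGGCTGCTTGGG.

5'-CTGGGCTGCTTGGG-3'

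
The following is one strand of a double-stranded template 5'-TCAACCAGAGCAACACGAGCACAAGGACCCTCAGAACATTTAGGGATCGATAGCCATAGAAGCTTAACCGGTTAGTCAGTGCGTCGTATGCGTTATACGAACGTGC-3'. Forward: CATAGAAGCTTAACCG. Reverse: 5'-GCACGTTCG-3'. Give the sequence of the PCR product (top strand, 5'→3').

5'-CATAGAAGCTTAACCGGTTAGTCAGTGCGTCGTATGCGTTATACGAACGTGC-3'

Forward primer CATAGAAGCTTAACCG is found on the top strand at positions 55–70.
Taking the reverse complement of GCACGTTCG gives CGAACGTGC, found at positions 98–106 on the template; the primer anneals here to the top strand with its 3' end pointing upstream.
The product is the template from position 55 through 106 (52 bp).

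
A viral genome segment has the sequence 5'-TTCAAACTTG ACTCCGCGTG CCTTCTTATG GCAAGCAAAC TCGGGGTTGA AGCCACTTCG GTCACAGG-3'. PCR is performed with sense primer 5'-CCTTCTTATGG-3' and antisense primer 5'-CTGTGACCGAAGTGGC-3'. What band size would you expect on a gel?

Forward primer CCTTCTTATGG is found on the top strand at positions 21–31.
Taking the reverse complement of CTGTGACCGAAGTGGC gives GCCACTTCGGTCACAG, found at positions 52–67 on the template; the primer anneals here to the top strand with its 3' end pointing upstream.
The product runs from position 21 to position 67, so its length is 67 − 21 + 1 = 47 bp.

47 bp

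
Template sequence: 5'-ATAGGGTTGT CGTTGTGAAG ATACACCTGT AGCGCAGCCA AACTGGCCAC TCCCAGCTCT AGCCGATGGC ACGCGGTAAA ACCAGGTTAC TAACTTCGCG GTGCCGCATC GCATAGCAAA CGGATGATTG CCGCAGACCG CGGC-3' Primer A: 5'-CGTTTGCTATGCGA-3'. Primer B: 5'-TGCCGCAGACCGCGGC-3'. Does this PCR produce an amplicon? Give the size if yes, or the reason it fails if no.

No product — the primers' 3' ends point away from each other.

Primer A (CGTTTGCTATGCGA) has reverse complement TCGCATAGCAAACG, which matches the top strand at positions 109–122; primer A anneals to the top strand there with its 3' end pointing upstream toward position 109.
Primer B (TGCCGCAGACCGCGGC) matches the top strand directly at positions 129–144; it anneals to the bottom strand with its 3' end pointing downstream toward position 144.
The 3' ends diverge (primer A extends toward position 1, primer B toward position 144), so the primers never converge on a shared product.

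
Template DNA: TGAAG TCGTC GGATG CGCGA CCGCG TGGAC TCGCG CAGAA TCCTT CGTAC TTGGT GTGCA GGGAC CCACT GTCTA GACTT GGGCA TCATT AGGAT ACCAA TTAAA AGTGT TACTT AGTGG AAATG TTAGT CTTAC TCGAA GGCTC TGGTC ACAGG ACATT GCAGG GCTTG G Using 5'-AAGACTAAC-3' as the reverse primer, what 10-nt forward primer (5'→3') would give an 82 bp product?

The reverse primer's reverse complement GTTAGTCTT matches the template at positions 125–133, so the product ends at position 133.
An 82 bp product then starts at position 133 − 82 + 1 = 52.
The forward primer is identical to the top strand there: TGGTGTGCAG.

5'-TGGTGTGCAG-3'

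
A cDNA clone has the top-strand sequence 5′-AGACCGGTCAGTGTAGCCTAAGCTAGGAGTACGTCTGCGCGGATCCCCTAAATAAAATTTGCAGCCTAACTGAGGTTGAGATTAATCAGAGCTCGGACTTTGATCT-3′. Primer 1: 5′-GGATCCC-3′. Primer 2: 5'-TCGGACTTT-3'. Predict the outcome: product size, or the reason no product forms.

No product — both primers anneal to the same strand and extend in the same direction.

Primer 1 (GGATCCC) matches the top strand at positions 41–47 (3' end points downstream).
Primer 2 (TCGGACTTT) also matches the top strand directly, at positions 93–101 — its reverse complement AAAGTCCGA is not present.
Both primers anneal to the bottom strand with 3' ends pointing the same way, so neither can prime synthesis back toward the other.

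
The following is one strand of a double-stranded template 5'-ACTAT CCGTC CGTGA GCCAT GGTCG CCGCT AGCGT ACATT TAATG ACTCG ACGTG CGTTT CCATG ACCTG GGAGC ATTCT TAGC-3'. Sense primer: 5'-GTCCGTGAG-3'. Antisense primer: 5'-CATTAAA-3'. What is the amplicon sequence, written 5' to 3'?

5'-GTCCGTGAGCCATGGTCGCCGCTAGCGTACATTTAATG-3'

Scanning the template, GTCCGTGAG occurs at positions 8–16; this primer anneals to the bottom strand there with its 3' end pointing downstream.
Taking the reverse complement of CATTAAA gives TTTAATG, found at positions 39–45 on the template; the primer anneals here to the top strand with its 3' end pointing upstream.
The product is the template from position 8 through 45 (38 bp).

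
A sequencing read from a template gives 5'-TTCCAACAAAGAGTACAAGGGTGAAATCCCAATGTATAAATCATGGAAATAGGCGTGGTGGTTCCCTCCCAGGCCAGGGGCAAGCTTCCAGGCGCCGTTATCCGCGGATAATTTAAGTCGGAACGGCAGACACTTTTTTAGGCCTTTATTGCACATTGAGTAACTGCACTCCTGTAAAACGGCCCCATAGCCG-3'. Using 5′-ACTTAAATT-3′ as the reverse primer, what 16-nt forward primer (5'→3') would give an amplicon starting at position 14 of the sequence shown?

5'-TACAAGGGTGAAATCC-3'

The reverse primer's reverse complement AATTTAAGT matches the template at positions 110–118; the product starts at position 14.
The forward primer is identical to the top strand over positions 14–29: TACAAGGGTGAAATCC.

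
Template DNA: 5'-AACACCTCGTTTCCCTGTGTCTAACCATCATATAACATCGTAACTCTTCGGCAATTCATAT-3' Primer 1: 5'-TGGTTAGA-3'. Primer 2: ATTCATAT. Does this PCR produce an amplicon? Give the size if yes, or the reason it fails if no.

Primer 1 (TGGTTAGA) has reverse complement TCTAACCA, which matches the top strand at positions 20–27; primer 1 anneals to the top strand there with its 3' end pointing upstream toward position 20.
Primer 2 (ATTCATAT) matches the top strand directly at positions 54–61; it anneals to the bottom strand with its 3' end pointing downstream toward position 61.
The 3' ends diverge (primer 1 extends toward position 1, primer 2 toward position 61), so the primers never converge on a shared product.

No product — the primers' 3' ends point away from each other.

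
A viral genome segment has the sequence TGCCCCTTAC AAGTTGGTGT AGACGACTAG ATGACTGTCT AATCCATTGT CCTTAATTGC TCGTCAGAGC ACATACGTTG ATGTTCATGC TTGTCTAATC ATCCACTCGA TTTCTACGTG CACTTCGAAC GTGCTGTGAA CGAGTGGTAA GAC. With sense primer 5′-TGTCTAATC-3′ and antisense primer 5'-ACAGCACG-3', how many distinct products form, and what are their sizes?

The forward primer TGTCTAATC matches the top strand at positions 36–44, 92–100.
The reverse primer's reverse complement is CGTGCTGT, matching at positions 130–137.
Each forward site pairs with the reverse site to give a product ending at position 137: sizes 102, 46 bp.

Two products: 102 bp, 46 bp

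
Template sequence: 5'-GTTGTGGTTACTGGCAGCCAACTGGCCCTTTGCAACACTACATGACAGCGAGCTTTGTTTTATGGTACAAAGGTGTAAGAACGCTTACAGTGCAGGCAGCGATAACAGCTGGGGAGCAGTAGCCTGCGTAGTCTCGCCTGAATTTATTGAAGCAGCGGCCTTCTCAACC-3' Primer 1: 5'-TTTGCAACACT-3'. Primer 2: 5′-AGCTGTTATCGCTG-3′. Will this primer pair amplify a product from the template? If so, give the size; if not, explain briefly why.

Yes — an 82 bp product.

Primer 1 (TTTGCAACACT) matches the top strand at positions 29–39; it acts as a forward primer.
Primer 2's reverse complement is CAGCGATAACAGCT, matching the top strand at positions 97–110; it acts as a reverse primer.
The 3' ends face each other across positions 29–110, giving an 82 bp product.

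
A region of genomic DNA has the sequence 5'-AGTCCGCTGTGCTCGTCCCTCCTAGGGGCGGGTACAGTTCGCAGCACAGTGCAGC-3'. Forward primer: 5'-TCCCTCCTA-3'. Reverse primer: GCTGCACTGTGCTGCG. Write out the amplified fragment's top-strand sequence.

5'-TCCCTCCTAGGGGCGGGTACAGTTCGCAGCACAGTGCAGC-3'

Forward primer TCCCTCCTA is found on the top strand at positions 16–24.
Taking the reverse complement of GCTGCACTGTGCTGCG gives CGCAGCACAGTGCAGC, found at positions 40–55 on the template; the primer anneals here to the top strand with its 3' end pointing upstream.
The product is the template from position 16 through 55 (40 bp).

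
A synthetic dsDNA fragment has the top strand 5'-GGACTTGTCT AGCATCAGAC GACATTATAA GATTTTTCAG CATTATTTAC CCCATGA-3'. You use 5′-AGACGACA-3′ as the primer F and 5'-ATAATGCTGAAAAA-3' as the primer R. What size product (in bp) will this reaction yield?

30 bp

Forward primer AGACGACA is found on the top strand at positions 17–24.
The reverse primer's reverse complement is TTTTTCAGCATTAT, which matches the template at positions 33–46.
Amplicon spans positions 17–46: 30 bp.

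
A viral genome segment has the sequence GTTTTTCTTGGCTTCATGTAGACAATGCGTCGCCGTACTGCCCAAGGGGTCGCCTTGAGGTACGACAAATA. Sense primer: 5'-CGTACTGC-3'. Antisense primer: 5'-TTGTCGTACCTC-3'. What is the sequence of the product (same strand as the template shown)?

5'-CGTACTGCCCAAGGGGTCGCCTTGAGGTACGACAA-3'

Forward primer CGTACTGC is found on the top strand at positions 34–41.
The reverse primer's reverse complement is GAGGTACGACAA, which matches the template at positions 57–68.
The product is the template from position 34 through 68 (35 bp).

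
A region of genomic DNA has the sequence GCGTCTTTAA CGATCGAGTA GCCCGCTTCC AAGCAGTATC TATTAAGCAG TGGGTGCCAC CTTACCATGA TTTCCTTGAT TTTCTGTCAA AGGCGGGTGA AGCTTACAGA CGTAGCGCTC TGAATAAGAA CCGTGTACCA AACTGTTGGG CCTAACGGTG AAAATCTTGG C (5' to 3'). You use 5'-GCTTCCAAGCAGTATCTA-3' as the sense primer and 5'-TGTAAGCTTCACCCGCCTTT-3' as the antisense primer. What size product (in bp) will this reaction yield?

84 bp

Forward primer GCTTCCAAGCAGTATCTA is found on the top strand at positions 25–42.
Taking the reverse complement of TGTAAGCTTCACCCGCCTTT gives AAAGGCGGGTGAAGCTTACA, found at positions 89–108 on the template; the primer anneals here to the top strand with its 3' end pointing upstream.
Amplicon spans positions 25–108: 84 bp.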